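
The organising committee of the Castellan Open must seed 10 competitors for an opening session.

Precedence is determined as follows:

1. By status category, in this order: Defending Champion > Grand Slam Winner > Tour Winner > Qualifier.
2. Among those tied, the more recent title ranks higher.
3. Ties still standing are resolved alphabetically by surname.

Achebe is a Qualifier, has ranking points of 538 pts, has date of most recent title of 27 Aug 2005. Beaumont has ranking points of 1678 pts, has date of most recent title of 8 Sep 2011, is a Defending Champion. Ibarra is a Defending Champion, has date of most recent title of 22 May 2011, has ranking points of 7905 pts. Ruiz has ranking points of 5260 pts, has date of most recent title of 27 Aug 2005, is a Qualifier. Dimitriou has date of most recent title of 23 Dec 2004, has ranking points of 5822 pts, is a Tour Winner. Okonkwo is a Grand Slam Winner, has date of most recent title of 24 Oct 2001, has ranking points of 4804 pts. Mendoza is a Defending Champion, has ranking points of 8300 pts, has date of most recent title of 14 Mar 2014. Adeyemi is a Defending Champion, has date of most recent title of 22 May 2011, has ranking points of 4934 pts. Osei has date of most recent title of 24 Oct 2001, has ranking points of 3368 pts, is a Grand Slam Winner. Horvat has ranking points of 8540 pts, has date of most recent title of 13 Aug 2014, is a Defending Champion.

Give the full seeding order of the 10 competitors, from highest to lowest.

By status category: Horvat, Mendoza, Beaumont, Adeyemi and Ibarra (Defending Champion); then Okonkwo and Osei (Grand Slam Winner); then Dimitriou (Tour Winner); then Achebe and Ruiz (Qualifier).
Among Horvat, Mendoza, Beaumont, Adeyemi and Ibarra, by date of most recent title (later first): Horvat (13 Aug 2014) before Mendoza (14 Mar 2014) before Beaumont (8 Sep 2011) before Adeyemi and Ibarra (22 May 2011).
Among Adeyemi and Ibarra, alphabetically by surname: Adeyemi before Ibarra.
Okonkwo and Osei both have date of most recent title 24 Oct 2001, so the next rule applies.
Among Okonkwo and Osei, alphabetically by surname: Okonkwo before Osei.
Achebe and Ruiz both have date of most recent title 27 Aug 2005, so the next rule applies.
Among Achebe and Ruiz, alphabetically by surname: Achebe before Ruiz.
Full order: Horvat, Mendoza, Beaumont, Adeyemi, Ibarra, Okonkwo, Osei, Dimitriou, Achebe, Ruiz.

Horvat, Mendoza, Beaumont, Adeyemi, Ibarra, Okonkwo, Osei, Dimitriou, Achebe, Ruiz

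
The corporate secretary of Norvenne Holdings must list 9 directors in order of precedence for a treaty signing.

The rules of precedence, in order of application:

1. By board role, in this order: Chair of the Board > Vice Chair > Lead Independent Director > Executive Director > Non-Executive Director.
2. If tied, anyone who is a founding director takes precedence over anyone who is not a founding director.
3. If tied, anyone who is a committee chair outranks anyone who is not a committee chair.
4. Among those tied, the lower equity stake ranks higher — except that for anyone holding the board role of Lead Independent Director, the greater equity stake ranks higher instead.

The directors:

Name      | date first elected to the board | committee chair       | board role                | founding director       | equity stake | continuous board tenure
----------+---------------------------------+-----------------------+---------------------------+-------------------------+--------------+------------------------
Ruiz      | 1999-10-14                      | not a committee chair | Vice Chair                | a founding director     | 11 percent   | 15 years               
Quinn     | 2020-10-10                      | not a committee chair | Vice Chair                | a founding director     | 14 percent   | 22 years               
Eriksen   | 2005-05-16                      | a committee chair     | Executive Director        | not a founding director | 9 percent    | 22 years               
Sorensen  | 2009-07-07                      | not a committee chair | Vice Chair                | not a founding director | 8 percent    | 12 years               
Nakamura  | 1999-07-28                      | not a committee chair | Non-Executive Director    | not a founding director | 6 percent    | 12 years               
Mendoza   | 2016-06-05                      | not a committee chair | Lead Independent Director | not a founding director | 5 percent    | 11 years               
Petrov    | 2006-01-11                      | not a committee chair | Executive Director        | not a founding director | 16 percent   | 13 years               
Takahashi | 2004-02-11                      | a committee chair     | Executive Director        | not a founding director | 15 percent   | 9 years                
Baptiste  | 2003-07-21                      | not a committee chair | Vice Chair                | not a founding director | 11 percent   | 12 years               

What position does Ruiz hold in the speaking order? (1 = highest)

1

By board role: Ruiz, Quinn, Sorensen and Baptiste (Vice Chair); then Mendoza (Lead Independent Director); then Eriksen, Takahashi and Petrov (Executive Director); then Nakamura (Non-Executive Director).
Among Ruiz, Quinn, Sorensen and Baptiste, a founding director before not a founding director: Ruiz and Quinn (a founding director) before Sorensen and Baptiste (not a founding director).
Ruiz and Quinn are each not a committee chair, so the next rule applies.
Among Ruiz and Quinn, by equity stake (lower first): Ruiz (11 percent) before Quinn (14 percent).
Sorensen and Baptiste are each not a committee chair, so the next rule applies.
Among Sorensen and Baptiste, by equity stake (lower first): Sorensen (8 percent) before Baptiste (11 percent).
Eriksen, Takahashi and Petrov are each not a founding director, so the next rule applies.
Among Eriksen, Takahashi and Petrov, a committee chair before not a committee chair: Eriksen and Takahashi (a committee chair) before Petrov (not a committee chair).
Among Eriksen and Takahashi, by equity stake (lower first): Eriksen (9 percent) before Takahashi (15 percent).
Order: Ruiz, Quinn, Sorensen, Baptiste, Mendoza, Eriksen, Takahashi, Petrov, Nakamura. So position 1.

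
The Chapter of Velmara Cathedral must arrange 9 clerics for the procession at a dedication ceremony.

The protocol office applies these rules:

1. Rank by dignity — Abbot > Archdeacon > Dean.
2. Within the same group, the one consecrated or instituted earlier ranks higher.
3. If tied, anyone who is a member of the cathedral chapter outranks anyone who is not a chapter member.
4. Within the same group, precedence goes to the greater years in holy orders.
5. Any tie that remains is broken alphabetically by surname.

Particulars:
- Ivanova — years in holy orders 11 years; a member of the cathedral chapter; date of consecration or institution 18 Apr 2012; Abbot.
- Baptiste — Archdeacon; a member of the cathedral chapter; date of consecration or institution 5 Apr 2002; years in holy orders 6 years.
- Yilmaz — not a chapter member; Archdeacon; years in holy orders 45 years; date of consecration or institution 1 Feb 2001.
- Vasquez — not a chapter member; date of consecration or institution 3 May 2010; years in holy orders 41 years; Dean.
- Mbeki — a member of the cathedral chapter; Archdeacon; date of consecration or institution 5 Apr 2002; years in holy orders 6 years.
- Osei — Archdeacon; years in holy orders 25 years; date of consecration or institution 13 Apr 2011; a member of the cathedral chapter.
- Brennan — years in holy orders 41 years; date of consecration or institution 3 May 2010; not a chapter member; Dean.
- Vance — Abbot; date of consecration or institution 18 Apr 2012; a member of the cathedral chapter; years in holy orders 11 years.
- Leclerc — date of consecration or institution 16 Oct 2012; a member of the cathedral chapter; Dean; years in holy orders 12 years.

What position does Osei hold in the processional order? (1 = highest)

By dignity: Ivanova and Vance (Abbot); then Yilmaz, Baptiste, Mbeki and Osei (Archdeacon); then Brennan, Vasquez and Leclerc (Dean).
Ivanova and Vance both have date of consecration or institution 18 Apr 2012, so the next rule applies.
Ivanova and Vance are each a member of the cathedral chapter, so the next rule applies.
Ivanova and Vance both have years in holy orders 11 years, so the next rule applies.
Among Ivanova and Vance, alphabetically by surname: Ivanova before Vance.
Among Yilmaz, Baptiste, Mbeki and Osei, by date of consecration or institution (earlier first): Yilmaz (1 Feb 2001) before Baptiste and Mbeki (5 Apr 2002) before Osei (13 Apr 2011).
Baptiste and Mbeki are each a member of the cathedral chapter, so the next rule applies.
Baptiste and Mbeki both have years in holy orders 6 years, so the next rule applies.
Among Baptiste and Mbeki, alphabetically by surname: Baptiste before Mbeki.
Among Brennan, Vasquez and Leclerc, by date of consecration or institution (earlier first): Brennan and Vasquez (3 May 2010) before Leclerc (16 Oct 2012).
Brennan and Vasquez are each not a chapter member, so the next rule applies.
Brennan and Vasquez both have years in holy orders 41 years, so the next rule applies.
Among Brennan and Vasquez, alphabetically by surname: Brennan before Vasquez.
Order: Ivanova, Vance, Yilmaz, Baptiste, Mbeki, Osei, Brennan, Vasquez, Leclerc. So position 6.

6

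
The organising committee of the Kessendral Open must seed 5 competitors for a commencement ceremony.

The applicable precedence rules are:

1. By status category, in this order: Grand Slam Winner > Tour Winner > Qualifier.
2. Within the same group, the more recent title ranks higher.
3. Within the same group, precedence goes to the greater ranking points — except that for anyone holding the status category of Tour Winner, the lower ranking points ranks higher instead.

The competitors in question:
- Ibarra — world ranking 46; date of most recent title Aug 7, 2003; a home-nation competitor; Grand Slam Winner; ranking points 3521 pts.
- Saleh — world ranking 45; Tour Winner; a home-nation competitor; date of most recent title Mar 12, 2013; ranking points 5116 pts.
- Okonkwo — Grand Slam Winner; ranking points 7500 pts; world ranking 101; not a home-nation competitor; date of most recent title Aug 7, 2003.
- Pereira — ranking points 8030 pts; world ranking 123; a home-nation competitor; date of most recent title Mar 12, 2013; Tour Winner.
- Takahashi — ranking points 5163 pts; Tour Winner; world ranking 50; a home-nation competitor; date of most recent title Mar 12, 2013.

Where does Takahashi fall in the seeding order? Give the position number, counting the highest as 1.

By status category: Okonkwo and Ibarra (Grand Slam Winner); then Saleh, Takahashi and Pereira (Tour Winner).
Okonkwo and Ibarra both have date of most recent title Aug 7, 2003, so the next rule applies.
Among Okonkwo and Ibarra, by ranking points (higher first): Okonkwo (7500 pts) before Ibarra (3521 pts).
Saleh, Takahashi and Pereira all have date of most recent title Mar 12, 2013, so the next rule applies.
Among Saleh, Takahashi and Pereira, by ranking points (lower first) (reversed rule for this group): Saleh (5116 pts) before Takahashi (5163 pts) before Pereira (8030 pts).
Order: Okonkwo, Ibarra, Saleh, Takahashi, Pereira. So position 4.

4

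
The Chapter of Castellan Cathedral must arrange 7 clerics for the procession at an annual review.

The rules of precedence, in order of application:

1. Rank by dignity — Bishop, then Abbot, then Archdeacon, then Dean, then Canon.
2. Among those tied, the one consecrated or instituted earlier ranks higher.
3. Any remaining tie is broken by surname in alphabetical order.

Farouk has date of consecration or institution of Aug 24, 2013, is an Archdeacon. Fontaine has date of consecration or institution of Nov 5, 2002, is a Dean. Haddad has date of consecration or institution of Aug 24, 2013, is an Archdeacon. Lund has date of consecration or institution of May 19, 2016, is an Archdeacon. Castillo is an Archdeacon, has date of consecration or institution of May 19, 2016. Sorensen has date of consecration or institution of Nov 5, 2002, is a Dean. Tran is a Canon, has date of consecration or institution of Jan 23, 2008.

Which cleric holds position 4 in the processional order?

Lund

By dignity: Farouk, Haddad, Castillo and Lund (Archdeacon); then Fontaine and Sorensen (Dean); then Tran (Canon).
Among Farouk, Haddad, Castillo and Lund, by date of consecration or institution (earlier first): Farouk and Haddad (Aug 24, 2013) before Castillo and Lund (May 19, 2016).
Among Farouk and Haddad, alphabetically by surname: Farouk before Haddad.
Among Castillo and Lund, alphabetically by surname: Castillo before Lund.
Fontaine and Sorensen both have date of consecration or institution Nov 5, 2002, so the next rule applies.
Among Fontaine and Sorensen, alphabetically by surname: Fontaine before Sorensen.
Order: Farouk, Haddad, Castillo, Lund, Fontaine, Sorensen, Tran.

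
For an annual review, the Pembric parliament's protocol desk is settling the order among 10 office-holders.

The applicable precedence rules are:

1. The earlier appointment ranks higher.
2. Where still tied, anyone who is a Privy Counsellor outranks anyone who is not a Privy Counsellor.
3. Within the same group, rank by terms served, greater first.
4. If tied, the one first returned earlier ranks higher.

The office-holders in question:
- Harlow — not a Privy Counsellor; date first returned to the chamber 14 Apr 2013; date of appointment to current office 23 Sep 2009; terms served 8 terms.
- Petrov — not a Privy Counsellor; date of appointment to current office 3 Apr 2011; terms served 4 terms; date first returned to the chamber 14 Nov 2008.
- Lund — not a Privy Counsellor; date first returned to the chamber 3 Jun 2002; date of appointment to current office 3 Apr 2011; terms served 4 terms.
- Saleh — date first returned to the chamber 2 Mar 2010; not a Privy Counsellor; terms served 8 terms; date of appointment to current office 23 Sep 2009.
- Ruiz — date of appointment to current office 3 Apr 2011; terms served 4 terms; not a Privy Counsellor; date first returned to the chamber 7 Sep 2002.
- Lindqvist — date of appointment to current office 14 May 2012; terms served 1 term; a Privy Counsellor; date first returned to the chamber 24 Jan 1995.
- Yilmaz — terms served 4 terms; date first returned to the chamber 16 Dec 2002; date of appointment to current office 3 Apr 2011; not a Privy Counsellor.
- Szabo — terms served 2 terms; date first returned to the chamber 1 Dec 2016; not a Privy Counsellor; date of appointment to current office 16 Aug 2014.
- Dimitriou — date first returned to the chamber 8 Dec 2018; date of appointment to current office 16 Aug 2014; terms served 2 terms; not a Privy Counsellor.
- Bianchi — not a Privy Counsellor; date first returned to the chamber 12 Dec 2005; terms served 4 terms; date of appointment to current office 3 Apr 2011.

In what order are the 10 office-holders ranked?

By date of appointment to current office (earlier first): Saleh and Harlow (both 23 Sep 2009); then Lund, Ruiz, Yilmaz, Bianchi and Petrov (each 3 Apr 2011); then Lindqvist (14 May 2012); then Szabo and Dimitriou (both 16 Aug 2014).
Saleh and Harlow are each not a Privy Counsellor, so the next rule applies.
Saleh and Harlow both have terms served 8 terms, so the next rule applies.
Among Saleh and Harlow, by date first returned to the chamber (earlier first): Saleh (2 Mar 2010) before Harlow (14 Apr 2013).
Lund, Ruiz, Yilmaz, Bianchi and Petrov are each not a Privy Counsellor, so the next rule applies.
Lund, Ruiz, Yilmaz, Bianchi and Petrov all have terms served 4 terms, so the next rule applies.
Among Lund, Ruiz, Yilmaz, Bianchi and Petrov, by date first returned to the chamber (earlier first): Lund (3 Jun 2002) before Ruiz (7 Sep 2002) before Yilmaz (16 Dec 2002) before Bianchi (12 Dec 2005) before Petrov (14 Nov 2008).
Szabo and Dimitriou are each not a Privy Counsellor, so the next rule applies.
Szabo and Dimitriou both have terms served 2 terms, so the next rule applies.
Among Szabo and Dimitriou, by date first returned to the chamber (earlier first): Szabo (1 Dec 2016) before Dimitriou (8 Dec 2018).
Full order: Saleh, Harlow, Lund, Ruiz, Yilmaz, Bianchi, Petrov, Lindqvist, Szabo, Dimitriou.

Saleh, Harlow, Lund, Ruiz, Yilmaz, Bianchi, Petrov, Lindqvist, Szabo, Dimitriou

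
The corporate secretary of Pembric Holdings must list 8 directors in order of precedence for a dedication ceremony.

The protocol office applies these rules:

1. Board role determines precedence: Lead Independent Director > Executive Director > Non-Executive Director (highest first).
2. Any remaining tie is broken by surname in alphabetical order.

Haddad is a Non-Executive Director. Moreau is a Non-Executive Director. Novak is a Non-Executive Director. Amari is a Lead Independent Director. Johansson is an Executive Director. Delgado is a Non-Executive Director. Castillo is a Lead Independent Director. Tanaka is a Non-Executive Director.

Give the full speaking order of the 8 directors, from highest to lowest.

Amari, Castillo, Johansson, Delgado, Haddad, Moreau, Novak, Tanaka

By board role: Amari and Castillo (Lead Independent Director); then Johansson (Executive Director); then Delgado, Haddad, Moreau, Novak and Tanaka (Non-Executive Director).
Among Amari and Castillo, alphabetically by surname: Amari before Castillo.
Among Delgado, Haddad, Moreau, Novak and Tanaka, alphabetically by surname: Delgado before Haddad before Moreau before Novak before Tanaka.
Full order: Amari, Castillo, Johansson, Delgado, Haddad, Moreau, Novak, Tanaka.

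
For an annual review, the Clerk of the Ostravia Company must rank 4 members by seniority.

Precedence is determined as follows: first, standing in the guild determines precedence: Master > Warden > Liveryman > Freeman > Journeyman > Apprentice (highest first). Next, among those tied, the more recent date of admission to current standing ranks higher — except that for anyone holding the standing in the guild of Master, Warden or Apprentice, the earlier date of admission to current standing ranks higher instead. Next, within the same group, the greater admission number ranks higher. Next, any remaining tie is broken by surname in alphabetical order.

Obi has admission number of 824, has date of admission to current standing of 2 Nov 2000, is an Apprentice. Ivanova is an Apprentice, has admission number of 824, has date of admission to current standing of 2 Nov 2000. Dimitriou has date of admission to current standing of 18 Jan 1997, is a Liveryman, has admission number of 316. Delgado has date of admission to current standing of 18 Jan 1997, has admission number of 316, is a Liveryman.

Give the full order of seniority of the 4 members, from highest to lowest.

Delgado, Dimitriou, Ivanova, Obi

By standing in the guild: Delgado and Dimitriou (Liveryman); then Ivanova and Obi (Apprentice).
Delgado and Dimitriou both have date of admission to current standing 18 Jan 1997, so the next rule applies.
Delgado and Dimitriou both have admission number 316, so the next rule applies.
Among Delgado and Dimitriou, alphabetically by surname: Delgado before Dimitriou.
Ivanova and Obi both have date of admission to current standing 2 Nov 2000, so the next rule applies.
Ivanova and Obi both have admission number 824, so the next rule applies.
Among Ivanova and Obi, alphabetically by surname: Ivanova before Obi.
Full order: Delgado, Dimitriou, Ivanova, Obi.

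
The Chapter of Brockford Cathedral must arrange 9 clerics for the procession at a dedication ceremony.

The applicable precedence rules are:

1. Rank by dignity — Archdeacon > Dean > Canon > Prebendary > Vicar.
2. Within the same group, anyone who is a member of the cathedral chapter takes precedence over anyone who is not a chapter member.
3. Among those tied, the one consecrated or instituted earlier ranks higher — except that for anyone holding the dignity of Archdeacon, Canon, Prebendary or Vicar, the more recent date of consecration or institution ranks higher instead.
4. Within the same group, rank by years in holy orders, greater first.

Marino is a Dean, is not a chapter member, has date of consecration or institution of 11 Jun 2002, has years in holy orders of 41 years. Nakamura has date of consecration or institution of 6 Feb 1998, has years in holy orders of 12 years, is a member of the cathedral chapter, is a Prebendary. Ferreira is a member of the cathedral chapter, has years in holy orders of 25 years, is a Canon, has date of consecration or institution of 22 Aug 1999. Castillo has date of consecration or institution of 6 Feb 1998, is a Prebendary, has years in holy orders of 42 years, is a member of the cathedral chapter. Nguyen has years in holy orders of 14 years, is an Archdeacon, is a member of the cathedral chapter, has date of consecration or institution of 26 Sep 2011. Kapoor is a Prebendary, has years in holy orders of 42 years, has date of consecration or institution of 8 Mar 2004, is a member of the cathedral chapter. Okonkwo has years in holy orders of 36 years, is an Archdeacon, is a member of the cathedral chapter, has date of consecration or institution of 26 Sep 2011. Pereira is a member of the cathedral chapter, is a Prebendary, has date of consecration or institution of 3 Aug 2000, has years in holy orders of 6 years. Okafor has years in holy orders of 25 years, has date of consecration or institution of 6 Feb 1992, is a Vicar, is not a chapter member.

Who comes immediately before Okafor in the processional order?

Nakamura

By dignity: Okonkwo and Nguyen (Archdeacon); then Marino (Dean); then Ferreira (Canon); then Kapoor, Pereira, Castillo and Nakamura (Prebendary); then Okafor (Vicar).
Okonkwo and Nguyen are each a member of the cathedral chapter, so the next rule applies.
Okonkwo and Nguyen both have date of consecration or institution 26 Sep 2011, so the next rule applies.
Among Okonkwo and Nguyen, by years in holy orders (higher first): Okonkwo (36 years) before Nguyen (14 years).
Kapoor, Pereira, Castillo and Nakamura are each a member of the cathedral chapter, so the next rule applies.
Among Kapoor, Pereira, Castillo and Nakamura, by date of consecration or institution (later first) (reversed rule for this group): Kapoor (8 Mar 2004) before Pereira (3 Aug 2000) before Castillo and Nakamura (6 Feb 1998).
Among Castillo and Nakamura, by years in holy orders (higher first): Castillo (42 years) before Nakamura (12 years).
Order: Okonkwo, Nguyen, Marino, Ferreira, Kapoor, Pereira, Castillo, Nakamura, Okafor.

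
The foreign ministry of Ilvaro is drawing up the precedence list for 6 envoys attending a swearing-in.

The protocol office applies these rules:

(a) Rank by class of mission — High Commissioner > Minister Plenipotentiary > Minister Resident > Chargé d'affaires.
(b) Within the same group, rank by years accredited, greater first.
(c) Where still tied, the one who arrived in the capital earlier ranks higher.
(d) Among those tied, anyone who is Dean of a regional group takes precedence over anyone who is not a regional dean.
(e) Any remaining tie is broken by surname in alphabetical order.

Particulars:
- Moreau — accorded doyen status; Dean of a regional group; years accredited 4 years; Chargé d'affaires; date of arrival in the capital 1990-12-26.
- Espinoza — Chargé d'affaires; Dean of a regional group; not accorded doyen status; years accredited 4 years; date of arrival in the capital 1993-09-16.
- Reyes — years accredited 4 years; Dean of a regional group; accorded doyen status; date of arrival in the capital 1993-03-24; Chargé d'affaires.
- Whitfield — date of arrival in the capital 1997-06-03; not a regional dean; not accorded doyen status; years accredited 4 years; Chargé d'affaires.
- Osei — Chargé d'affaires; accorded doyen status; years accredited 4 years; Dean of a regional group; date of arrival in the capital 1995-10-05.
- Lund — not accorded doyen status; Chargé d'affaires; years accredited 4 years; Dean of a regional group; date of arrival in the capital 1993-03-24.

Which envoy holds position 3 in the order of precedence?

By class of mission: Moreau, Lund, Reyes, Espinoza, Osei and Whitfield (Chargé d'affaires).
Moreau, Lund, Reyes, Espinoza, Osei and Whitfield all have years accredited 4 years, so the next rule applies.
Among Moreau, Lund, Reyes, Espinoza, Osei and Whitfield, by date of arrival in the capital (earlier first): Moreau (1990-12-26) before Lund and Reyes (1993-03-24) before Espinoza (1993-09-16) before Osei (1995-10-05) before Whitfield (1997-06-03).
Lund and Reyes are each Dean of a regional group, so the next rule applies.
Among Lund and Reyes, alphabetically by surname: Lund before Reyes.
Order: Moreau, Lund, Reyes, Espinoza, Osei, Whitfield.

Reyes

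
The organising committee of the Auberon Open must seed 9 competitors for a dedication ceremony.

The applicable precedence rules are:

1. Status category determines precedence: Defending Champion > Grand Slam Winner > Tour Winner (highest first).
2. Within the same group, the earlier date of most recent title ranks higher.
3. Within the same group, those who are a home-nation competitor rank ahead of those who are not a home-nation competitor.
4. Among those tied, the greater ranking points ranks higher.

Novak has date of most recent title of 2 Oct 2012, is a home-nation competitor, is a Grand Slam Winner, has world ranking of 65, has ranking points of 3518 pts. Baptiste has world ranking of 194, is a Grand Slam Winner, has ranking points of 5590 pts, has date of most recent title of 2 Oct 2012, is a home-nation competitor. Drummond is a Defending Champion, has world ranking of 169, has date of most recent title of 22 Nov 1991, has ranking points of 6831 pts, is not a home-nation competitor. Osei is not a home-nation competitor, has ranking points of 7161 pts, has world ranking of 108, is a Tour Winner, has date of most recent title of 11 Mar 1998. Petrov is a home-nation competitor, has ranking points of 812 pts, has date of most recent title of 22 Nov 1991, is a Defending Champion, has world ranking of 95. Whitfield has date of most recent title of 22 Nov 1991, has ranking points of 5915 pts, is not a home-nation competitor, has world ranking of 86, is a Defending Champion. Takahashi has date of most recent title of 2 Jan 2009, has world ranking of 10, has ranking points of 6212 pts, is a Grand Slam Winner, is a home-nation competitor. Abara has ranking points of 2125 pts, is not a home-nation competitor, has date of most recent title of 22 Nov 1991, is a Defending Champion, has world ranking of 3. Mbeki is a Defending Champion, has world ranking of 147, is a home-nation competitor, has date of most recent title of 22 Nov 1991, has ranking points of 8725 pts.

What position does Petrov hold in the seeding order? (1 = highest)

By status category: Mbeki, Petrov, Drummond, Whitfield and Abara (Defending Champion); then Takahashi, Baptiste and Novak (Grand Slam Winner); then Osei (Tour Winner).
Mbeki, Petrov, Drummond, Whitfield and Abara all have date of most recent title 22 Nov 1991, so the next rule applies.
Among Mbeki, Petrov, Drummond, Whitfield and Abara, a home-nation competitor before not a home-nation competitor: Mbeki and Petrov (a home-nation competitor) before Drummond, Whitfield and Abara (not a home-nation competitor).
Among Mbeki and Petrov, by ranking points (higher first): Mbeki (8725 pts) before Petrov (812 pts).
Among Drummond, Whitfield and Abara, by ranking points (higher first): Drummond (6831 pts) before Whitfield (5915 pts) before Abara (2125 pts).
Among Takahashi, Baptiste and Novak, by date of most recent title (earlier first): Takahashi (2 Jan 2009) before Baptiste and Novak (2 Oct 2012).
Baptiste and Novak are each a home-nation competitor, so the next rule applies.
Among Baptiste and Novak, by ranking points (higher first): Baptiste (5590 pts) before Novak (3518 pts).
Order: Mbeki, Petrov, Drummond, Whitfield, Abara, Takahashi, Baptiste, Novak, Osei. So position 2.

2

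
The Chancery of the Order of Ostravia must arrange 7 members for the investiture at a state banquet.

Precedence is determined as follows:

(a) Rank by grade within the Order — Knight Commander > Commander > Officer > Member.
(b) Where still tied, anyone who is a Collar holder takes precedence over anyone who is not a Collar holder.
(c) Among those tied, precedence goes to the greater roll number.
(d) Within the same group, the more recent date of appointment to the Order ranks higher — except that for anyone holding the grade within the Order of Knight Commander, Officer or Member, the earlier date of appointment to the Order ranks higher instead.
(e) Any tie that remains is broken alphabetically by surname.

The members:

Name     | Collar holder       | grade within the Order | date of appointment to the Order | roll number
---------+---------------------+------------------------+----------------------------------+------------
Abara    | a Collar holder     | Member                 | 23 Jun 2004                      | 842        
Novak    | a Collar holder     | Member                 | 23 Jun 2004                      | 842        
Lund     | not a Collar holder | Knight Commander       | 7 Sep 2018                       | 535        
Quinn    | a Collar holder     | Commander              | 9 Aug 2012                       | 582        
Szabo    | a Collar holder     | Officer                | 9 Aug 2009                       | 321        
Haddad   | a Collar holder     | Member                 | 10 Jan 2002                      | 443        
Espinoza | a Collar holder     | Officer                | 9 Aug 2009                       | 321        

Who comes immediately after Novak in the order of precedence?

Haddad

By grade within the Order: Lund (Knight Commander); then Quinn (Commander); then Espinoza and Szabo (Officer); then Abara, Novak and Haddad (Member).
Espinoza and Szabo are each a Collar holder, so the next rule applies.
Espinoza and Szabo both have roll number 321, so the next rule applies.
Espinoza and Szabo both have date of appointment to the Order 9 Aug 2009, so the next rule applies.
Among Espinoza and Szabo, alphabetically by surname: Espinoza before Szabo.
Abara, Novak and Haddad are each a Collar holder, so the next rule applies.
Among Abara, Novak and Haddad, by roll number (higher first): Abara and Novak (842) before Haddad (443).
Abara and Novak both have date of appointment to the Order 23 Jun 2004, so the next rule applies.
Among Abara and Novak, alphabetically by surname: Abara before Novak.
Order: Lund, Quinn, Espinoza, Szabo, Abara, Novak, Haddad.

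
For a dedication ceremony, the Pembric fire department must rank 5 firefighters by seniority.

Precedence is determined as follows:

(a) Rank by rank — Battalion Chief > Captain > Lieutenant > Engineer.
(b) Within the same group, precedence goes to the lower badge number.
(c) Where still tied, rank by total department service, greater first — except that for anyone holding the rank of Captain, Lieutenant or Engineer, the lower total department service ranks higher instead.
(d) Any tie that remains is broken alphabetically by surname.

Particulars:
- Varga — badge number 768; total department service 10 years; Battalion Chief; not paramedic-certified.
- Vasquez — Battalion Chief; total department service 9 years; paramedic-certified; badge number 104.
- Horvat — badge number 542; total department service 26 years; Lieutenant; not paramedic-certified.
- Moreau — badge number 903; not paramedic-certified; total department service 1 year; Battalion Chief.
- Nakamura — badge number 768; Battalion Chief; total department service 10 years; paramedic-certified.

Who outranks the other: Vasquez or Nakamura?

By rank: Vasquez, Nakamura, Varga and Moreau (Battalion Chief); then Horvat (Lieutenant).
Among Vasquez, Nakamura, Varga and Moreau, by badge number (lower first): Vasquez (104) before Nakamura and Varga (768) before Moreau (903).
Nakamura and Varga both have total department service 10 years, so the next rule applies.
Among Nakamura and Varga, alphabetically by surname: Nakamura before Varga.
So Vasquez takes precedence.

Vasquez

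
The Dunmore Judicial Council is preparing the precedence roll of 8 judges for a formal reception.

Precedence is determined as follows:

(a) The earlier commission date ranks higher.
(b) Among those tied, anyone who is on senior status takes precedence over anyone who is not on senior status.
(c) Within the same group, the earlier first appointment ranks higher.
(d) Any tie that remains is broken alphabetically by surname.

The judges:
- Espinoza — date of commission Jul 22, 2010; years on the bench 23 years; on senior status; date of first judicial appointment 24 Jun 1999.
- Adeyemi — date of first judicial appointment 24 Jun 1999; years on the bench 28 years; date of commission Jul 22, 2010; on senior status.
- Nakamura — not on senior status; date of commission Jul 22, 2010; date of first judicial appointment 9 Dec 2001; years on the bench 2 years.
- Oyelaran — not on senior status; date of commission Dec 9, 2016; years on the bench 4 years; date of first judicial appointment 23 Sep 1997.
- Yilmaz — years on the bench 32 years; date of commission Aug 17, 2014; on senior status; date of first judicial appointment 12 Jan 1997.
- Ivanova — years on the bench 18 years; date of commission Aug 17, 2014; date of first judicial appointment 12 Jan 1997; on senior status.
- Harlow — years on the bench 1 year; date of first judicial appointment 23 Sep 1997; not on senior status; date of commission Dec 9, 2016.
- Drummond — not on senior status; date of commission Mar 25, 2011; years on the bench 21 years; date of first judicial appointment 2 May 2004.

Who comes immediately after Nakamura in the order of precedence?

By date of commission (earlier first): Adeyemi, Espinoza and Nakamura (each Jul 22, 2010); then Drummond (Mar 25, 2011); then Ivanova and Yilmaz (both Aug 17, 2014); then Harlow and Oyelaran (both Dec 9, 2016).
Among Adeyemi, Espinoza and Nakamura, on senior status before not on senior status: Adeyemi and Espinoza (on senior status) before Nakamura (not on senior status).
Adeyemi and Espinoza both have date of first judicial appointment 24 Jun 1999, so the next rule applies.
Among Adeyemi and Espinoza, alphabetically by surname: Adeyemi before Espinoza.
Ivanova and Yilmaz are each on senior status, so the next rule applies.
Ivanova and Yilmaz both have date of first judicial appointment 12 Jan 1997, so the next rule applies.
Among Ivanova and Yilmaz, alphabetically by surname: Ivanova before Yilmaz.
Harlow and Oyelaran are each not on senior status, so the next rule applies.
Harlow and Oyelaran both have date of first judicial appointment 23 Sep 1997, so the next rule applies.
Among Harlow and Oyelaran, alphabetically by surname: Harlow before Oyelaran.
Order: Adeyemi, Espinoza, Nakamura, Drummond, Ivanova, Yilmaz, Harlow, Oyelaran.

Drummond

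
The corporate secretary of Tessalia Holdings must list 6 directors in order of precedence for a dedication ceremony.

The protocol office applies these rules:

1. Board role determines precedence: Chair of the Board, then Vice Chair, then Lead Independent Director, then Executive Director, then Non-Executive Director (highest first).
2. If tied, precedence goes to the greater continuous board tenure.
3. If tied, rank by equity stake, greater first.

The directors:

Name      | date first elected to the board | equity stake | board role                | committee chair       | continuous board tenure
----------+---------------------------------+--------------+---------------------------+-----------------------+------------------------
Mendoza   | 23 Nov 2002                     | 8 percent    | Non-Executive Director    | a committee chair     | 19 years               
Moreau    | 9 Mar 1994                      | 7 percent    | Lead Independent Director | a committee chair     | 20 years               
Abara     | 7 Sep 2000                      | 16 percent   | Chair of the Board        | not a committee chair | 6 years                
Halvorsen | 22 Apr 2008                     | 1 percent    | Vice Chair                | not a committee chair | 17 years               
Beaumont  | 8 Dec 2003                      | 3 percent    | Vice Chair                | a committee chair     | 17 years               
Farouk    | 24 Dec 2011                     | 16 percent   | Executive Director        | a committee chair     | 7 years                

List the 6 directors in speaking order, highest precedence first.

By board role: Abara (Chair of the Board); then Beaumont and Halvorsen (Vice Chair); then Moreau (Lead Independent Director); then Farouk (Executive Director); then Mendoza (Non-Executive Director).
Beaumont and Halvorsen both have continuous board tenure 17 years, so the next rule applies.
Among Beaumont and Halvorsen, by equity stake (higher first): Beaumont (3 percent) before Halvorsen (1 percent).
Full order: Abara, Beaumont, Halvorsen, Moreau, Farouk, Mendoza.

Abara, Beaumont, Halvorsen, Moreau, Farouk, Mendoza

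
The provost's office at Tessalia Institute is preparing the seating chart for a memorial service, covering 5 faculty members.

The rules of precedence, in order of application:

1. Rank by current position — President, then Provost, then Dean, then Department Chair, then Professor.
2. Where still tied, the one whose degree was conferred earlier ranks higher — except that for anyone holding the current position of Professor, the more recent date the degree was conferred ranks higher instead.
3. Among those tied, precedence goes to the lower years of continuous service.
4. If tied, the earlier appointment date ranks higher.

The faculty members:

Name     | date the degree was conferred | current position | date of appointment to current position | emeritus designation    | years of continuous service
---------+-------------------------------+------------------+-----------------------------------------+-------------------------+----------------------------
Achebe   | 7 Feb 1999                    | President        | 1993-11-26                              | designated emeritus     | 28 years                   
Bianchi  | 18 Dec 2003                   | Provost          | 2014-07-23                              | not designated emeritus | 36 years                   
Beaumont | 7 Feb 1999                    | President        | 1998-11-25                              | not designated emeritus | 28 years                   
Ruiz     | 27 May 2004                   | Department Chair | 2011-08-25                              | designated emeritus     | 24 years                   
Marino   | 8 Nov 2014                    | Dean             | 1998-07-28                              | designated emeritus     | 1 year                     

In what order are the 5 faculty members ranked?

By current position: Achebe and Beaumont (President); then Bianchi (Provost); then Marino (Dean); then Ruiz (Department Chair).
Achebe and Beaumont both have date the degree was conferred 7 Feb 1999, so the next rule applies.
Achebe and Beaumont both have years of continuous service 28 years, so the next rule applies.
Among Achebe and Beaumont, by date of appointment to current position (earlier first): Achebe (1993-11-26) before Beaumont (1998-11-25).
Full order: Achebe, Beaumont, Bianchi, Marino, Ruiz.

Achebe, Beaumont, Bianchi, Marino, Ruiz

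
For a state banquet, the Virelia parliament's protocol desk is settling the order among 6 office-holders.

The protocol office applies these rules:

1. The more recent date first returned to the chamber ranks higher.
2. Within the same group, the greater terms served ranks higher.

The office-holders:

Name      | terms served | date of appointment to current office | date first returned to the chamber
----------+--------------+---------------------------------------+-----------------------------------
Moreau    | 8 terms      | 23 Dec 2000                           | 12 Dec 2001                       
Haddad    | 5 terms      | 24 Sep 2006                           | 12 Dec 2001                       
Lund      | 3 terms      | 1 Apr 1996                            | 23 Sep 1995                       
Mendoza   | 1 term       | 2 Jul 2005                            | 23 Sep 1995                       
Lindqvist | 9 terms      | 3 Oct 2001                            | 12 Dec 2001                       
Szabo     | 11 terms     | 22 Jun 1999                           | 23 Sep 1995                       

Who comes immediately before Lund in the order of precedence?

Szabo

By date first returned to the chamber (later first): Lindqvist, Moreau and Haddad (each 12 Dec 2001); then Szabo, Lund and Mendoza (each 23 Sep 1995).
Among Lindqvist, Moreau and Haddad, by terms served (higher first): Lindqvist (9 terms) before Moreau (8 terms) before Haddad (5 terms).
Among Szabo, Lund and Mendoza, by terms served (higher first): Szabo (11 terms) before Lund (3 terms) before Mendoza (1 term).
Order: Lindqvist, Moreau, Haddad, Szabo, Lund, Mendoza.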